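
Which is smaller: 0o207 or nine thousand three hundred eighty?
Convert 0o207 (octal) → 2×64 + 7 = 135 (decimal)
Convert nine thousand three hundred eighty (English words) → 9×1000 + 3×100 + 80 = 9380 (decimal)
Compare 135 vs 9380: smaller = 135
135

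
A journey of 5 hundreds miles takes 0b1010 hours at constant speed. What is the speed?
Convert 5 hundreds (place-value notation) → 5×100 = 500 (decimal)
Convert 0b1010 (binary) → 8 + 2 = 10 (decimal)
Compute 500 ÷ 10 = 50
50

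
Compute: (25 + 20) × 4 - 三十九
Convert 三十九 (Chinese numeral) → 3×10 + 9 = 39 (decimal)
Expression in decimal: (25 + 20) × 4 - 39
Parentheses first: 25 + 20 = 45
Multiply: 45 × 4 = 180
Subtract: 180 - 39 = 141
141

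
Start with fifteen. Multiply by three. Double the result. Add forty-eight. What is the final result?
Convert fifteen (English words) → 15 (decimal)
Start: 15
Convert three (English words) → 3 (decimal)
15 × 3 = 45
45 × 2 = 90
Convert forty-eight (English words) → 48 (decimal)
90 + 48 = 138
138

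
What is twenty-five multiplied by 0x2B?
Convert twenty-five (English words) → 25 (decimal)
Convert 0x2B (hexadecimal) → 2×16 + 11 = 43 (decimal)
Compute 25 × 43 = 1075
1075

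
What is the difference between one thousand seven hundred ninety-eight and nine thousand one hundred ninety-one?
Convert one thousand seven hundred ninety-eight (English words) → 1×1000 + 7×100 + 98 = 1798 (decimal)
Convert nine thousand one hundred ninety-one (English words) → 9×1000 + 1×100 + 91 = 9191 (decimal)
Difference: |1798 - 9191| = 7393
7393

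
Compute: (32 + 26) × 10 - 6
Parentheses first: 32 + 26 = 58
Multiply: 58 × 10 = 580
Subtract: 580 - 6 = 574
574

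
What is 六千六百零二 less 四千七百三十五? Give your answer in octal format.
Convert 六千六百零二 (Chinese numeral) → 6×1000 + 6×100 + 2 = 6602 (decimal)
Convert 四千七百三十五 (Chinese numeral) → 4×1000 + 7×100 + 3×10 + 5 = 4735 (decimal)
Compute 6602 - 4735 = 1867
Convert 1867 (decimal) → 1867 = 3×512 + 5×64 + 1×8 + 3 → 0o3513 (octal)
0o3513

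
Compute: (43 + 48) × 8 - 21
Parentheses first: 43 + 48 = 91
Multiply: 91 × 8 = 728
Subtract: 728 - 21 = 707
707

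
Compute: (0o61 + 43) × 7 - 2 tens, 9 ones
Convert 0o61 (octal) → 6×8 + 1 = 49 (decimal)
Convert 2 tens, 9 ones (place-value notation) → 2×10 + 9 = 29 (decimal)
Expression in decimal: (49 + 43) × 7 - 29
Parentheses first: 49 + 43 = 92
Multiply: 92 × 7 = 644
Subtract: 644 - 29 = 615
615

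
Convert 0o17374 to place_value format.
Convert 0o17374 (octal) → 1×4096 + 7×512 + 3×64 + 7×8 + 4 = 7932 (decimal)
Convert 7932 (decimal) → 7932 = 7×1000 + 9×100 + 3×10 + 2 → 7 thousands, 9 hundreds, 3 tens, 2 ones (place-value notation)
7 thousands, 9 hundreds, 3 tens, 2 ones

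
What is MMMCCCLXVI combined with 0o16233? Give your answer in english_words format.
Convert MMMCCCLXVI (Roman numeral) → 1000 + 1000 + 1000 + 100 + 100 + 100 + 50 + 10 + 5 + 1 = 3366 (decimal)
Convert 0o16233 (octal) → 1×4096 + 6×512 + 2×64 + 3×8 + 3 = 7323 (decimal)
Compute 3366 + 7323 = 10689
Convert 10689 (decimal) → 10689 = 10×1000 + 6×100 + 89 → ten thousand six hundred eighty-nine (English words)
ten thousand six hundred eighty-nine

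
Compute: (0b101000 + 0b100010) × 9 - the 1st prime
Convert 0b101000 (binary) → 32 + 8 = 40 (decimal)
Convert 0b100010 (binary) → 32 + 2 = 34 (decimal)
Convert the 1st prime (prime index) → 2 (decimal)
Expression in decimal: (40 + 34) × 9 - 2
Parentheses first: 40 + 34 = 74
Multiply: 74 × 9 = 666
Subtract: 666 - 2 = 664
664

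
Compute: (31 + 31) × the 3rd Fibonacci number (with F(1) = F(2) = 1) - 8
Convert the 3rd Fibonacci number (with F(1) = F(2) = 1) (Fibonacci index) → 1, 1, 2 → 2 (decimal)
Expression in decimal: (31 + 31) × 2 - 8
Parentheses first: 31 + 31 = 62
Multiply: 62 × 2 = 124
Subtract: 124 - 8 = 116
116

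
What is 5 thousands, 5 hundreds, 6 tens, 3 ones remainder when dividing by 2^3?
Convert 5 thousands, 5 hundreds, 6 tens, 3 ones (place-value notation) → 5×1000 + 5×100 + 6×10 + 3 = 5563 (decimal)
Convert 2^3 (power) → 8 (decimal)
Compute 5563 mod 8 = 3
3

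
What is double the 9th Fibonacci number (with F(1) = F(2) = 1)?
The 9th Fibonacci number (with F(1) = F(2) = 1): 1, 1, 2, 3, 5, 8, 13, 21, 34 → 34
Compute 34 × 2 = 68
68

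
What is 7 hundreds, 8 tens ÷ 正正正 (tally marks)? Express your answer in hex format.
Convert 7 hundreds, 8 tens (place-value notation) → 7×100 + 8×10 = 780 (decimal)
Convert 正正正 (tally marks) → 5 + 5 + 5 = 15 (decimal)
Compute 780 ÷ 15 = 52
Convert 52 (decimal) → 52 = 3×16 + 4 → 0x34 (hexadecimal)
0x34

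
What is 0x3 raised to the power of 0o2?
Convert 0x3 (hexadecimal) → 3 (decimal)
Convert 0o2 (octal) → 2 (decimal)
Compute 3 ^ 2 = 9
9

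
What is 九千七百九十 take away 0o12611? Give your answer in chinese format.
Convert 九千七百九十 (Chinese numeral) → 9×1000 + 7×100 + 9×10 = 9790 (decimal)
Convert 0o12611 (octal) → 1×4096 + 2×512 + 6×64 + 1×8 + 1 = 5513 (decimal)
Compute 9790 - 5513 = 4277
Convert 4277 (decimal) → 4277 = 4×1000 + 2×100 + 7×10 + 7 → 四千二百七十七 (Chinese numeral)
四千二百七十七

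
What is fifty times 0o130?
Convert fifty (English words) → 50 (decimal)
Convert 0o130 (octal) → 1×64 + 3×8 = 88 (decimal)
Compute 50 × 88 = 4400
4400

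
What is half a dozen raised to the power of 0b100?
Convert half a dozen (colloquial) → 6 (decimal)
Convert 0b100 (binary) → 4 (decimal)
Compute 6 ^ 4 = 1296
1296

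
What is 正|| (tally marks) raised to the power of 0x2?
Convert 正|| (tally marks) → 5 + 2 = 7 (decimal)
Convert 0x2 (hexadecimal) → 2 (decimal)
Compute 7 ^ 2 = 49
49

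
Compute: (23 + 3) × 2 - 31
Parentheses first: 23 + 3 = 26
Multiply: 26 × 2 = 52
Subtract: 52 - 31 = 21
21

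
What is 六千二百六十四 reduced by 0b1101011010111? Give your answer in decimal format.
Convert 六千二百六十四 (Chinese numeral) → 6×1000 + 2×100 + 6×10 + 4 = 6264 (decimal)
Convert 0b1101011010111 (binary) → 4096 + 2048 + 512 + 128 + 64 + 16 + 4 + 2 + 1 = 6871 (decimal)
Compute 6264 - 6871 = -607
-607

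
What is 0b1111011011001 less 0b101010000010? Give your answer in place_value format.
Convert 0b1111011011001 (binary) → 4096 + 2048 + 1024 + 512 + 128 + 64 + 16 + 8 + 1 = 7897 (decimal)
Convert 0b101010000010 (binary) → 2048 + 512 + 128 + 2 = 2690 (decimal)
Compute 7897 - 2690 = 5207
Convert 5207 (decimal) → 5207 = 5×1000 + 2×100 + 7 → 5 thousands, 2 hundreds, 7 ones (place-value notation)
5 thousands, 2 hundreds, 7 ones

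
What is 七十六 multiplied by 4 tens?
Convert 七十六 (Chinese numeral) → 7×10 + 6 = 76 (decimal)
Convert 4 tens (place-value notation) → 4×10 = 40 (decimal)
Compute 76 × 40 = 3040
3040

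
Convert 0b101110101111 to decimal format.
Convert 0b101110101111 (binary) → 2048 + 512 + 256 + 128 + 32 + 8 + 4 + 2 + 1 = 2991 (decimal)
2991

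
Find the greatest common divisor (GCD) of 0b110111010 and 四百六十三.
Convert 0b110111010 (binary) → 256 + 128 + 32 + 16 + 8 + 2 = 442 (decimal)
Convert 四百六十三 (Chinese numeral) → 4×100 + 6×10 + 3 = 463 (decimal)
Compute gcd(442, 463) = 1
1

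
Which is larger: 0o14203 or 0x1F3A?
Convert 0o14203 (octal) → 1×4096 + 4×512 + 2×64 + 3 = 6275 (decimal)
Convert 0x1F3A (hexadecimal) → 1×4096 + 15×256 + 3×16 + 10 = 7994 (decimal)
Compare 6275 vs 7994: larger = 7994
7994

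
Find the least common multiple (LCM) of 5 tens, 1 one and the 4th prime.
Convert 5 tens, 1 one (place-value notation) → 5×10 + 1 = 51 (decimal)
Convert the 4th prime (prime index) → 7 (decimal)
Compute lcm(51, 7) = 357
357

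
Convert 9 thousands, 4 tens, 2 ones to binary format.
Convert 9 thousands, 4 tens, 2 ones (place-value notation) → 9×1000 + 4×10 + 2 = 9042 (decimal)
Convert 9042 (decimal) → 9042 = 8192 + 512 + 256 + 64 + 16 + 2 → 0b10001101010010 (binary)
0b10001101010010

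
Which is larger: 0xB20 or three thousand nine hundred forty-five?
Convert 0xB20 (hexadecimal) → 11×256 + 2×16 = 2848 (decimal)
Convert three thousand nine hundred forty-five (English words) → 3×1000 + 9×100 + 45 = 3945 (decimal)
Compare 2848 vs 3945: larger = 3945
3945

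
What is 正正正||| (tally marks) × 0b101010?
Convert 正正正||| (tally marks) → 5 + 5 + 5 + 3 = 18 (decimal)
Convert 0b101010 (binary) → 32 + 8 + 2 = 42 (decimal)
Compute 18 × 42 = 756
756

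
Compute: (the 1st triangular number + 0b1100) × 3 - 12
Convert the 1st triangular number (triangular index) → 1×2/2 = 1 (decimal)
Convert 0b1100 (binary) → 8 + 4 = 12 (decimal)
Expression in decimal: (1 + 12) × 3 - 12
Parentheses first: 1 + 12 = 13
Multiply: 13 × 3 = 39
Subtract: 39 - 12 = 27
27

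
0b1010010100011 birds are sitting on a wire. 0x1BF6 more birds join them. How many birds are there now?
Convert 0b1010010100011 (binary) → 4096 + 1024 + 128 + 32 + 2 + 1 = 5283 (decimal)
Convert 0x1BF6 (hexadecimal) → 1×4096 + 11×256 + 15×16 + 6 = 7158 (decimal)
Compute 5283 + 7158 = 12441
12441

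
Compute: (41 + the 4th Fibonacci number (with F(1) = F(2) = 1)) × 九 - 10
Convert the 4th Fibonacci number (with F(1) = F(2) = 1) (Fibonacci index) → 1, 1, 2, 3 → 3 (decimal)
Convert 九 (Chinese numeral) → 9 (decimal)
Expression in decimal: (41 + 3) × 9 - 10
Parentheses first: 41 + 3 = 44
Multiply: 44 × 9 = 396
Subtract: 396 - 10 = 386
386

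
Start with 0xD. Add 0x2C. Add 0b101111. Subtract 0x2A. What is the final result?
Convert 0xD (hexadecimal) → 13 (decimal)
Start: 13
Convert 0x2C (hexadecimal) → 2×16 + 12 = 44 (decimal)
13 + 44 = 57
Convert 0b101111 (binary) → 32 + 8 + 4 + 2 + 1 = 47 (decimal)
57 + 47 = 104
Convert 0x2A (hexadecimal) → 2×16 + 10 = 42 (decimal)
104 - 42 = 62
62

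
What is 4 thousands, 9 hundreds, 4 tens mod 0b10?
Convert 4 thousands, 9 hundreds, 4 tens (place-value notation) → 4×1000 + 9×100 + 4×10 = 4940 (decimal)
Convert 0b10 (binary) → 2 (decimal)
Compute 4940 mod 2 = 0
0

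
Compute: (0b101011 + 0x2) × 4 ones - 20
Convert 0b101011 (binary) → 32 + 8 + 2 + 1 = 43 (decimal)
Convert 0x2 (hexadecimal) → 2 (decimal)
Convert 4 ones (place-value notation) → 4 (decimal)
Expression in decimal: (43 + 2) × 4 - 20
Parentheses first: 43 + 2 = 45
Multiply: 45 × 4 = 180
Subtract: 180 - 20 = 160
160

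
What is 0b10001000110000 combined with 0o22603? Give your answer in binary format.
Convert 0b10001000110000 (binary) → 8192 + 512 + 32 + 16 = 8752 (decimal)
Convert 0o22603 (octal) → 2×4096 + 2×512 + 6×64 + 3 = 9603 (decimal)
Compute 8752 + 9603 = 18355
Convert 18355 (decimal) → 18355 = 16384 + 1024 + 512 + 256 + 128 + 32 + 16 + 2 + 1 → 0b100011110110011 (binary)
0b100011110110011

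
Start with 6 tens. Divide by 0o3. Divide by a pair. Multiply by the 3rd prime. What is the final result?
Convert 6 tens (place-value notation) → 6×10 = 60 (decimal)
Start: 60
Convert 0o3 (octal) → 3 (decimal)
60 ÷ 3 = 20
Convert a pair (colloquial) → 2 (decimal)
20 ÷ 2 = 10
Convert the 3rd prime (prime index) → 5 (decimal)
10 × 5 = 50
50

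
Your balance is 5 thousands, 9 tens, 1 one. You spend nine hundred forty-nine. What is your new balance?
Convert 5 thousands, 9 tens, 1 one (place-value notation) → 5×1000 + 9×10 + 1 = 5091 (decimal)
Convert nine hundred forty-nine (English words) → 9×100 + 49 = 949 (decimal)
Compute 5091 - 949 = 4142
4142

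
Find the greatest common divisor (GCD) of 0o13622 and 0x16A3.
Convert 0o13622 (octal) → 1×4096 + 3×512 + 6×64 + 2×8 + 2 = 6034 (decimal)
Convert 0x16A3 (hexadecimal) → 1×4096 + 6×256 + 10×16 + 3 = 5795 (decimal)
Compute gcd(6034, 5795) = 1
1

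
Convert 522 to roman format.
Convert 522 (decimal) → 522 = 500 + 10 + 10 + 1 + 1 → DXXII (Roman numeral)
DXXII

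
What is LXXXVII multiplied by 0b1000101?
Convert LXXXVII (Roman numeral) → 50 + 10 + 10 + 10 + 5 + 1 + 1 = 87 (decimal)
Convert 0b1000101 (binary) → 64 + 4 + 1 = 69 (decimal)
Compute 87 × 69 = 6003
6003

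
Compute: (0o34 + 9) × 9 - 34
Convert 0o34 (octal) → 3×8 + 4 = 28 (decimal)
Expression in decimal: (28 + 9) × 9 - 34
Parentheses first: 28 + 9 = 37
Multiply: 37 × 9 = 333
Subtract: 333 - 34 = 299
299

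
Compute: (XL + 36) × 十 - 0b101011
Convert XL (Roman numeral) → 40 (decimal)
Convert 十 (Chinese numeral) → 1×10 = 10 (decimal)
Convert 0b101011 (binary) → 32 + 8 + 2 + 1 = 43 (decimal)
Expression in decimal: (40 + 36) × 10 - 43
Parentheses first: 40 + 36 = 76
Multiply: 76 × 10 = 760
Subtract: 760 - 43 = 717
717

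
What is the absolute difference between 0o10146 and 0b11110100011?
Convert 0o10146 (octal) → 1×4096 + 1×64 + 4×8 + 6 = 4198 (decimal)
Convert 0b11110100011 (binary) → 1024 + 512 + 256 + 128 + 32 + 2 + 1 = 1955 (decimal)
Compute |4198 - 1955| = 2243
2243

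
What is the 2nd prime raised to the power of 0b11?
Convert the 2nd prime (prime index) → 3 (decimal)
Convert 0b11 (binary) → 2 + 1 = 3 (decimal)
Compute 3 ^ 3 = 27
27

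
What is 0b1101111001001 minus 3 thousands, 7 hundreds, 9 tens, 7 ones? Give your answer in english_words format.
Convert 0b1101111001001 (binary) → 4096 + 2048 + 512 + 256 + 128 + 64 + 8 + 1 = 7113 (decimal)
Convert 3 thousands, 7 hundreds, 9 tens, 7 ones (place-value notation) → 3×1000 + 7×100 + 9×10 + 7 = 3797 (decimal)
Compute 7113 - 3797 = 3316
Convert 3316 (decimal) → 3316 = 3×1000 + 3×100 + 16 → three thousand three hundred sixteen (English words)
three thousand three hundred sixteen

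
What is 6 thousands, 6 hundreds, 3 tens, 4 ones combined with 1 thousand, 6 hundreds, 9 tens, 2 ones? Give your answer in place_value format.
Convert 6 thousands, 6 hundreds, 3 tens, 4 ones (place-value notation) → 6×1000 + 6×100 + 3×10 + 4 = 6634 (decimal)
Convert 1 thousand, 6 hundreds, 9 tens, 2 ones (place-value notation) → 1×1000 + 6×100 + 9×10 + 2 = 1692 (decimal)
Compute 6634 + 1692 = 8326
Convert 8326 (decimal) → 8326 = 8×1000 + 3×100 + 2×10 + 6 → 8 thousands, 3 hundreds, 2 tens, 6 ones (place-value notation)
8 thousands, 3 hundreds, 2 tens, 6 ones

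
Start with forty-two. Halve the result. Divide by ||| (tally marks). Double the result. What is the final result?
Convert forty-two (English words) → 42 (decimal)
Start: 42
42 ÷ 2 = 21
Convert ||| (tally marks) → 3 (decimal)
21 ÷ 3 = 7
7 × 2 = 14
14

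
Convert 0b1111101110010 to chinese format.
Convert 0b1111101110010 (binary) → 4096 + 2048 + 1024 + 512 + 256 + 64 + 32 + 16 + 2 = 8050 (decimal)
Convert 8050 (decimal) → 8050 = 8×1000 + 5×10 → 八千零五十 (Chinese numeral)
八千零五十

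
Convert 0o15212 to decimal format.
Convert 0o15212 (octal) → 1×4096 + 5×512 + 2×64 + 1×8 + 2 = 6794 (decimal)
6794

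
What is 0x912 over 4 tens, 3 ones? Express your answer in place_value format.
Convert 0x912 (hexadecimal) → 9×256 + 1×16 + 2 = 2322 (decimal)
Convert 4 tens, 3 ones (place-value notation) → 4×10 + 3 = 43 (decimal)
Compute 2322 ÷ 43 = 54
Convert 54 (decimal) → 54 = 5×10 + 4 → 5 tens, 4 ones (place-value notation)
5 tens, 4 ones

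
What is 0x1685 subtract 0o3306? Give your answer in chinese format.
Convert 0x1685 (hexadecimal) → 1×4096 + 6×256 + 8×16 + 5 = 5765 (decimal)
Convert 0o3306 (octal) → 3×512 + 3×64 + 6 = 1734 (decimal)
Compute 5765 - 1734 = 4031
Convert 4031 (decimal) → 4031 = 4×1000 + 3×10 + 1 → 四千零三十一 (Chinese numeral)
四千零三十一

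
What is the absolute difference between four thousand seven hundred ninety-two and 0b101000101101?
Convert four thousand seven hundred ninety-two (English words) → 4×1000 + 7×100 + 92 = 4792 (decimal)
Convert 0b101000101101 (binary) → 2048 + 512 + 32 + 8 + 4 + 1 = 2605 (decimal)
Compute |4792 - 2605| = 2187
2187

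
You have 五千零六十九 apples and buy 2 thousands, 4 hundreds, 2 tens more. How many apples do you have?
Convert 五千零六十九 (Chinese numeral) → 5×1000 + 6×10 + 9 = 5069 (decimal)
Convert 2 thousands, 4 hundreds, 2 tens (place-value notation) → 2×1000 + 4×100 + 2×10 = 2420 (decimal)
Compute 5069 + 2420 = 7489
7489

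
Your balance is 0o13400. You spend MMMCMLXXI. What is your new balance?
Convert 0o13400 (octal) → 1×4096 + 3×512 + 4×64 = 5888 (decimal)
Convert MMMCMLXXI (Roman numeral) → 1000 + 1000 + 1000 + 900 + 50 + 10 + 10 + 1 = 3971 (decimal)
Compute 5888 - 3971 = 1917
1917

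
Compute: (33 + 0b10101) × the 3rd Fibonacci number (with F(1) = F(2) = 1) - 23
Convert 0b10101 (binary) → 16 + 4 + 1 = 21 (decimal)
Convert the 3rd Fibonacci number (with F(1) = F(2) = 1) (Fibonacci index) → 1, 1, 2 → 2 (decimal)
Expression in decimal: (33 + 21) × 2 - 23
Parentheses first: 33 + 21 = 54
Multiply: 54 × 2 = 108
Subtract: 108 - 23 = 85
85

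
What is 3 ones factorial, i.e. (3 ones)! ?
Convert 3 ones (place-value notation) → 3 (decimal)
Compute 3! = 6
6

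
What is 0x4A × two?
Convert 0x4A (hexadecimal) → 4×16 + 10 = 74 (decimal)
Convert two (English words) → 2 (decimal)
Compute 74 × 2 = 148
148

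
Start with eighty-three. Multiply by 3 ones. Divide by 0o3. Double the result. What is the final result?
Convert eighty-three (English words) → 83 (decimal)
Start: 83
Convert 3 ones (place-value notation) → 3 (decimal)
83 × 3 = 249
Convert 0o3 (octal) → 3 (decimal)
249 ÷ 3 = 83
83 × 2 = 166
166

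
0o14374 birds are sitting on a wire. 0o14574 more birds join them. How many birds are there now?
Convert 0o14374 (octal) → 1×4096 + 4×512 + 3×64 + 7×8 + 4 = 6396 (decimal)
Convert 0o14574 (octal) → 1×4096 + 4×512 + 5×64 + 7×8 + 4 = 6524 (decimal)
Compute 6396 + 6524 = 12920
12920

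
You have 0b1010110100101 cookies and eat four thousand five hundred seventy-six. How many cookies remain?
Convert 0b1010110100101 (binary) → 4096 + 1024 + 256 + 128 + 32 + 4 + 1 = 5541 (decimal)
Convert four thousand five hundred seventy-six (English words) → 4×1000 + 5×100 + 76 = 4576 (decimal)
Compute 5541 - 4576 = 965
965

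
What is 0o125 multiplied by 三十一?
Convert 0o125 (octal) → 1×64 + 2×8 + 5 = 85 (decimal)
Convert 三十一 (Chinese numeral) → 3×10 + 1 = 31 (decimal)
Compute 85 × 31 = 2635
2635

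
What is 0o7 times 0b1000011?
Convert 0o7 (octal) → 7 (decimal)
Convert 0b1000011 (binary) → 64 + 2 + 1 = 67 (decimal)
Compute 7 × 67 = 469
469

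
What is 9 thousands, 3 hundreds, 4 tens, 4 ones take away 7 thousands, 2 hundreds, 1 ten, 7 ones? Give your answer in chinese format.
Convert 9 thousands, 3 hundreds, 4 tens, 4 ones (place-value notation) → 9×1000 + 3×100 + 4×10 + 4 = 9344 (decimal)
Convert 7 thousands, 2 hundreds, 1 ten, 7 ones (place-value notation) → 7×1000 + 2×100 + 1×10 + 7 = 7217 (decimal)
Compute 9344 - 7217 = 2127
Convert 2127 (decimal) → 2127 = 2×1000 + 1×100 + 2×10 + 7 → 二千一百二十七 (Chinese numeral)
二千一百二十七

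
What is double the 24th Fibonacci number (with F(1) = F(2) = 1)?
The 24th Fibonacci number (with F(1) = F(2) = 1) = 46368
Compute 46368 × 2 = 92736
92736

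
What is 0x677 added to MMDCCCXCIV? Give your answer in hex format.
Convert 0x677 (hexadecimal) → 6×256 + 7×16 + 7 = 1655 (decimal)
Convert MMDCCCXCIV (Roman numeral) → 1000 + 1000 + 500 + 100 + 100 + 100 + 90 + 4 = 2894 (decimal)
Compute 1655 + 2894 = 4549
Convert 4549 (decimal) → 4549 = 1×4096 + 1×256 + 12×16 + 5 → 0x11C5 (hexadecimal)
0x11C5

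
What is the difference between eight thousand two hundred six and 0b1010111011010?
Convert eight thousand two hundred six (English words) → 8×1000 + 2×100 + 6 = 8206 (decimal)
Convert 0b1010111011010 (binary) → 4096 + 1024 + 256 + 128 + 64 + 16 + 8 + 2 = 5594 (decimal)
Difference: |8206 - 5594| = 2612
2612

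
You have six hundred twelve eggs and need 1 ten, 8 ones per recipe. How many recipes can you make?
Convert six hundred twelve (English words) → 6×100 + 12 = 612 (decimal)
Convert 1 ten, 8 ones (place-value notation) → 1×10 + 8 = 18 (decimal)
Compute 612 ÷ 18 = 34
34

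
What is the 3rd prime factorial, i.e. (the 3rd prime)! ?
Convert the 3rd prime (prime index) → 5 (decimal)
Compute 5! = 120
120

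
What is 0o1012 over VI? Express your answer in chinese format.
Convert 0o1012 (octal) → 1×512 + 1×8 + 2 = 522 (decimal)
Convert VI (Roman numeral) → 5 + 1 = 6 (decimal)
Compute 522 ÷ 6 = 87
Convert 87 (decimal) → 87 = 8×10 + 7 → 八十七 (Chinese numeral)
八十七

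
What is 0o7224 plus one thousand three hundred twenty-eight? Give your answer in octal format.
Convert 0o7224 (octal) → 7×512 + 2×64 + 2×8 + 4 = 3732 (decimal)
Convert one thousand three hundred twenty-eight (English words) → 1×1000 + 3×100 + 28 = 1328 (decimal)
Compute 3732 + 1328 = 5060
Convert 5060 (decimal) → 5060 = 1×4096 + 1×512 + 7×64 + 4 → 0o11704 (octal)
0o11704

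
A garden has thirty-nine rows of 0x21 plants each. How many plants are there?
Convert 0x21 (hexadecimal) → 2×16 + 1 = 33 (decimal)
Convert thirty-nine (English words) → 39 (decimal)
Compute 33 × 39 = 1287
1287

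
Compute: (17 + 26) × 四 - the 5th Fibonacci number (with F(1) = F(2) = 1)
Convert 四 (Chinese numeral) → 4 (decimal)
Convert the 5th Fibonacci number (with F(1) = F(2) = 1) (Fibonacci index) → 1, 1, 2, 3, 5 → 5 (decimal)
Expression in decimal: (17 + 26) × 4 - 5
Parentheses first: 17 + 26 = 43
Multiply: 43 × 4 = 172
Subtract: 172 - 5 = 167
167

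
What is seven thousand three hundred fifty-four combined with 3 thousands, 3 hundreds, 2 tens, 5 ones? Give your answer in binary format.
Convert seven thousand three hundred fifty-four (English words) → 7×1000 + 3×100 + 54 = 7354 (decimal)
Convert 3 thousands, 3 hundreds, 2 tens, 5 ones (place-value notation) → 3×1000 + 3×100 + 2×10 + 5 = 3325 (decimal)
Compute 7354 + 3325 = 10679
Convert 10679 (decimal) → 10679 = 8192 + 2048 + 256 + 128 + 32 + 16 + 4 + 2 + 1 → 0b10100110110111 (binary)
0b10100110110111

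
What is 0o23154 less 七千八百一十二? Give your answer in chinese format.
Convert 0o23154 (octal) → 2×4096 + 3×512 + 1×64 + 5×8 + 4 = 9836 (decimal)
Convert 七千八百一十二 (Chinese numeral) → 7×1000 + 8×100 + 1×10 + 2 = 7812 (decimal)
Compute 9836 - 7812 = 2024
Convert 2024 (decimal) → 2024 = 2×1000 + 2×10 + 4 → 二千零二十四 (Chinese numeral)
二千零二十四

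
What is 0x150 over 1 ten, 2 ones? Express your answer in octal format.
Convert 0x150 (hexadecimal) → 1×256 + 5×16 = 336 (decimal)
Convert 1 ten, 2 ones (place-value notation) → 1×10 + 2 = 12 (decimal)
Compute 336 ÷ 12 = 28
Convert 28 (decimal) → 28 = 3×8 + 4 → 0o34 (octal)
0o34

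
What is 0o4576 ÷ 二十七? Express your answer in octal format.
Convert 0o4576 (octal) → 4×512 + 5×64 + 7×8 + 6 = 2430 (decimal)
Convert 二十七 (Chinese numeral) → 2×10 + 7 = 27 (decimal)
Compute 2430 ÷ 27 = 90
Convert 90 (decimal) → 90 = 1×64 + 3×8 + 2 → 0o132 (octal)
0o132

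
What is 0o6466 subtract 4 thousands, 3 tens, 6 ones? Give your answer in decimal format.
Convert 0o6466 (octal) → 6×512 + 4×64 + 6×8 + 6 = 3382 (decimal)
Convert 4 thousands, 3 tens, 6 ones (place-value notation) → 4×1000 + 3×10 + 6 = 4036 (decimal)
Compute 3382 - 4036 = -654
-654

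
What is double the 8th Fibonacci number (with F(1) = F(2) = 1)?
The 8th Fibonacci number (with F(1) = F(2) = 1): 1, 1, 2, 3, 5, 8, 13, 21 → 21
Compute 21 × 2 = 42
42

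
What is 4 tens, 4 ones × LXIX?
Convert 4 tens, 4 ones (place-value notation) → 4×10 + 4 = 44 (decimal)
Convert LXIX (Roman numeral) → 50 + 10 + 9 = 69 (decimal)
Compute 44 × 69 = 3036
3036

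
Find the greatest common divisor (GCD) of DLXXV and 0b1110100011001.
Convert DLXXV (Roman numeral) → 500 + 50 + 10 + 10 + 5 = 575 (decimal)
Convert 0b1110100011001 (binary) → 4096 + 2048 + 1024 + 256 + 16 + 8 + 1 = 7449 (decimal)
Compute gcd(575, 7449) = 1
1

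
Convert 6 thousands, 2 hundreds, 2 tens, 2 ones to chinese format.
Convert 6 thousands, 2 hundreds, 2 tens, 2 ones (place-value notation) → 6×1000 + 2×100 + 2×10 + 2 = 6222 (decimal)
Convert 6222 (decimal) → 6222 = 6×1000 + 2×100 + 2×10 + 2 → 六千二百二十二 (Chinese numeral)
六千二百二十二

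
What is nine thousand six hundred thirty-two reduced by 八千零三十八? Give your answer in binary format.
Convert nine thousand six hundred thirty-two (English words) → 9×1000 + 6×100 + 32 = 9632 (decimal)
Convert 八千零三十八 (Chinese numeral) → 8×1000 + 3×10 + 8 = 8038 (decimal)
Compute 9632 - 8038 = 1594
Convert 1594 (decimal) → 1594 = 1024 + 512 + 32 + 16 + 8 + 2 → 0b11000111010 (binary)
0b11000111010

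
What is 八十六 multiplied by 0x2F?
Convert 八十六 (Chinese numeral) → 8×10 + 6 = 86 (decimal)
Convert 0x2F (hexadecimal) → 2×16 + 15 = 47 (decimal)
Compute 86 × 47 = 4042
4042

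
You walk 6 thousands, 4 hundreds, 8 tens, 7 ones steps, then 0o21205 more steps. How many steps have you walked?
Convert 6 thousands, 4 hundreds, 8 tens, 7 ones (place-value notation) → 6×1000 + 4×100 + 8×10 + 7 = 6487 (decimal)
Convert 0o21205 (octal) → 2×4096 + 1×512 + 2×64 + 5 = 8837 (decimal)
Compute 6487 + 8837 = 15324
15324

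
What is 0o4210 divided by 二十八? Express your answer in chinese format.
Convert 0o4210 (octal) → 4×512 + 2×64 + 1×8 = 2184 (decimal)
Convert 二十八 (Chinese numeral) → 2×10 + 8 = 28 (decimal)
Compute 2184 ÷ 28 = 78
Convert 78 (decimal) → 78 = 7×10 + 8 → 七十八 (Chinese numeral)
七十八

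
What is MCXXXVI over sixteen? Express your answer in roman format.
Convert MCXXXVI (Roman numeral) → 1000 + 100 + 10 + 10 + 10 + 5 + 1 = 1136 (decimal)
Convert sixteen (English words) → 16 (decimal)
Compute 1136 ÷ 16 = 71
Convert 71 (decimal) → 71 = 50 + 10 + 10 + 1 → LXXI (Roman numeral)
LXXI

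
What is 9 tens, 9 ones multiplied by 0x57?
Convert 9 tens, 9 ones (place-value notation) → 9×10 + 9 = 99 (decimal)
Convert 0x57 (hexadecimal) → 5×16 + 7 = 87 (decimal)
Compute 99 × 87 = 8613
8613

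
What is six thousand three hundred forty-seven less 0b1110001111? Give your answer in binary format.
Convert six thousand three hundred forty-seven (English words) → 6×1000 + 3×100 + 47 = 6347 (decimal)
Convert 0b1110001111 (binary) → 512 + 256 + 128 + 8 + 4 + 2 + 1 = 911 (decimal)
Compute 6347 - 911 = 5436
Convert 5436 (decimal) → 5436 = 4096 + 1024 + 256 + 32 + 16 + 8 + 4 → 0b1010100111100 (binary)
0b1010100111100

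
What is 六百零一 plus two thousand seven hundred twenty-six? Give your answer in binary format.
Convert 六百零一 (Chinese numeral) → 6×100 + 1 = 601 (decimal)
Convert two thousand seven hundred twenty-six (English words) → 2×1000 + 7×100 + 26 = 2726 (decimal)
Compute 601 + 2726 = 3327
Convert 3327 (decimal) → 3327 = 2048 + 1024 + 128 + 64 + 32 + 16 + 8 + 4 + 2 + 1 → 0b110011111111 (binary)
0b110011111111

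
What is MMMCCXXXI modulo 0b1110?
Convert MMMCCXXXI (Roman numeral) → 1000 + 1000 + 1000 + 100 + 100 + 10 + 10 + 10 + 1 = 3231 (decimal)
Convert 0b1110 (binary) → 8 + 4 + 2 = 14 (decimal)
Compute 3231 mod 14 = 11
11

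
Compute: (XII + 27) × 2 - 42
Convert XII (Roman numeral) → 10 + 1 + 1 = 12 (decimal)
Expression in decimal: (12 + 27) × 2 - 42
Parentheses first: 12 + 27 = 39
Multiply: 39 × 2 = 78
Subtract: 78 - 42 = 36
36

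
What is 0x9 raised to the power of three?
Convert 0x9 (hexadecimal) → 9 (decimal)
Convert three (English words) → 3 (decimal)
Compute 9 ^ 3 = 729
729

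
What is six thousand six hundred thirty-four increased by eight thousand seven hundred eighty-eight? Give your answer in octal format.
Convert six thousand six hundred thirty-four (English words) → 6×1000 + 6×100 + 34 = 6634 (decimal)
Convert eight thousand seven hundred eighty-eight (English words) → 8×1000 + 7×100 + 88 = 8788 (decimal)
Compute 6634 + 8788 = 15422
Convert 15422 (decimal) → 15422 = 3×4096 + 6×512 + 7×8 + 6 → 0o36076 (octal)
0o36076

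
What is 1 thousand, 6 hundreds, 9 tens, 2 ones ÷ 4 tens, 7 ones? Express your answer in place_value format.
Convert 1 thousand, 6 hundreds, 9 tens, 2 ones (place-value notation) → 1×1000 + 6×100 + 9×10 + 2 = 1692 (decimal)
Convert 4 tens, 7 ones (place-value notation) → 4×10 + 7 = 47 (decimal)
Compute 1692 ÷ 47 = 36
Convert 36 (decimal) → 36 = 3×10 + 6 → 3 tens, 6 ones (place-value notation)
3 tens, 6 ones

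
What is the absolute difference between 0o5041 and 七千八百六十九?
Convert 0o5041 (octal) → 5×512 + 4×8 + 1 = 2593 (decimal)
Convert 七千八百六十九 (Chinese numeral) → 7×1000 + 8×100 + 6×10 + 9 = 7869 (decimal)
Compute |2593 - 7869| = 5276
5276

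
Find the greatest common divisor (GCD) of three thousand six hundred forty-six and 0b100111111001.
Convert three thousand six hundred forty-six (English words) → 3×1000 + 6×100 + 46 = 3646 (decimal)
Convert 0b100111111001 (binary) → 2048 + 256 + 128 + 64 + 32 + 16 + 8 + 1 = 2553 (decimal)
Compute gcd(3646, 2553) = 1
1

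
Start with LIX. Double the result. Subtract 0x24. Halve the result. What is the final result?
Convert LIX (Roman numeral) → 50 + 9 = 59 (decimal)
Start: 59
59 × 2 = 118
Convert 0x24 (hexadecimal) → 2×16 + 4 = 36 (decimal)
118 - 36 = 82
82 ÷ 2 = 41
41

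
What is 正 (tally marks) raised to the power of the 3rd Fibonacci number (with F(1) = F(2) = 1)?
Convert 正 (tally marks) → 5 (decimal)
Convert the 3rd Fibonacci number (with F(1) = F(2) = 1) (Fibonacci index) → 1, 1, 2 → 2 (decimal)
Compute 5 ^ 2 = 25
25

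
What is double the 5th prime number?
The 5th prime number = 11
Compute 11 × 2 = 22
22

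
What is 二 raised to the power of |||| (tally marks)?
Convert 二 (Chinese numeral) → 2 (decimal)
Convert |||| (tally marks) → 4 (decimal)
Compute 2 ^ 4 = 16
16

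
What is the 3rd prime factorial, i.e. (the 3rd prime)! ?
Convert the 3rd prime (prime index) → 5 (decimal)
Compute 5! = 120
120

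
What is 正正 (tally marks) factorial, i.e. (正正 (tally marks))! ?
Convert 正正 (tally marks) → 5 + 5 = 10 (decimal)
Compute 10! = 3628800
3628800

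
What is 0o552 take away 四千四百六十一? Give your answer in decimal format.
Convert 0o552 (octal) → 5×64 + 5×8 + 2 = 362 (decimal)
Convert 四千四百六十一 (Chinese numeral) → 4×1000 + 4×100 + 6×10 + 1 = 4461 (decimal)
Compute 362 - 4461 = -4099
-4099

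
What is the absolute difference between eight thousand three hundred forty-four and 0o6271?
Convert eight thousand three hundred forty-four (English words) → 8×1000 + 3×100 + 44 = 8344 (decimal)
Convert 0o6271 (octal) → 6×512 + 2×64 + 7×8 + 1 = 3257 (decimal)
Compute |8344 - 3257| = 5087
5087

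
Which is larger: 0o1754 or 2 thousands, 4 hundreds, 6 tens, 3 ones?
Convert 0o1754 (octal) → 1×512 + 7×64 + 5×8 + 4 = 1004 (decimal)
Convert 2 thousands, 4 hundreds, 6 tens, 3 ones (place-value notation) → 2×1000 + 4×100 + 6×10 + 3 = 2463 (decimal)
Compare 1004 vs 2463: larger = 2463
2463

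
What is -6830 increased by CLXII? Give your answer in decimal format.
Convert CLXII (Roman numeral) → 100 + 50 + 10 + 1 + 1 = 162 (decimal)
Compute -6830 + 162 = -6668
-6668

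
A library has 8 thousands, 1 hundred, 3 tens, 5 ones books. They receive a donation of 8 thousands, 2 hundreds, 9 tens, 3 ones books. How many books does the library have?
Convert 8 thousands, 1 hundred, 3 tens, 5 ones (place-value notation) → 8×1000 + 1×100 + 3×10 + 5 = 8135 (decimal)
Convert 8 thousands, 2 hundreds, 9 tens, 3 ones (place-value notation) → 8×1000 + 2×100 + 9×10 + 3 = 8293 (decimal)
Compute 8135 + 8293 = 16428
16428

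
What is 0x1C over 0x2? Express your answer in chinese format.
Convert 0x1C (hexadecimal) → 1×16 + 12 = 28 (decimal)
Convert 0x2 (hexadecimal) → 2 (decimal)
Compute 28 ÷ 2 = 14
Convert 14 (decimal) → 14 = 1×10 + 4 → 十四 (Chinese numeral)
十四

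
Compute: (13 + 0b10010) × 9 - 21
Convert 0b10010 (binary) → 16 + 2 = 18 (decimal)
Expression in decimal: (13 + 18) × 9 - 21
Parentheses first: 13 + 18 = 31
Multiply: 31 × 9 = 279
Subtract: 279 - 21 = 258
258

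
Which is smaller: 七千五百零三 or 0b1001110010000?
Convert 七千五百零三 (Chinese numeral) → 7×1000 + 5×100 + 3 = 7503 (decimal)
Convert 0b1001110010000 (binary) → 4096 + 512 + 256 + 128 + 16 = 5008 (decimal)
Compare 7503 vs 5008: smaller = 5008
5008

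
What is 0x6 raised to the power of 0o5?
Convert 0x6 (hexadecimal) → 6 (decimal)
Convert 0o5 (octal) → 5 (decimal)
Compute 6 ^ 5 = 7776
7776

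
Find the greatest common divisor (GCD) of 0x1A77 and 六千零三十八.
Convert 0x1A77 (hexadecimal) → 1×4096 + 10×256 + 7×16 + 7 = 6775 (decimal)
Convert 六千零三十八 (Chinese numeral) → 6×1000 + 3×10 + 8 = 6038 (decimal)
Compute gcd(6775, 6038) = 1
1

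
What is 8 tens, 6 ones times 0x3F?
Convert 8 tens, 6 ones (place-value notation) → 8×10 + 6 = 86 (decimal)
Convert 0x3F (hexadecimal) → 3×16 + 15 = 63 (decimal)
Compute 86 × 63 = 5418
5418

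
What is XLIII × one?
Convert XLIII (Roman numeral) → 40 + 1 + 1 + 1 = 43 (decimal)
Convert one (English words) → 1 (decimal)
Compute 43 × 1 = 43
43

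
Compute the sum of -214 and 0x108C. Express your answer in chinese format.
Convert 0x108C (hexadecimal) → 1×4096 + 8×16 + 12 = 4236 (decimal)
Compute -214 + 4236 = 4022
Convert 4022 (decimal) → 4022 = 4×1000 + 2×10 + 2 → 四千零二十二 (Chinese numeral)
四千零二十二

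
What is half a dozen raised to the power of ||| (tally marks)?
Convert half a dozen (colloquial) → 6 (decimal)
Convert ||| (tally marks) → 3 (decimal)
Compute 6 ^ 3 = 216
216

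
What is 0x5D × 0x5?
Convert 0x5D (hexadecimal) → 5×16 + 13 = 93 (decimal)
Convert 0x5 (hexadecimal) → 5 (decimal)
Compute 93 × 5 = 465
465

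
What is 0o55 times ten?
Convert 0o55 (octal) → 5×8 + 5 = 45 (decimal)
Convert ten (English words) → 10 (decimal)
Compute 45 × 10 = 450
450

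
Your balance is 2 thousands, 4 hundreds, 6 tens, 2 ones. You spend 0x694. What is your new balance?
Convert 2 thousands, 4 hundreds, 6 tens, 2 ones (place-value notation) → 2×1000 + 4×100 + 6×10 + 2 = 2462 (decimal)
Convert 0x694 (hexadecimal) → 6×256 + 9×16 + 4 = 1684 (decimal)
Compute 2462 - 1684 = 778
778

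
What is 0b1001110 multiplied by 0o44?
Convert 0b1001110 (binary) → 64 + 8 + 4 + 2 = 78 (decimal)
Convert 0o44 (octal) → 4×8 + 4 = 36 (decimal)
Compute 78 × 36 = 2808
2808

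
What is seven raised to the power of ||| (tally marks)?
Convert seven (English words) → 7 (decimal)
Convert ||| (tally marks) → 3 (decimal)
Compute 7 ^ 3 = 343
343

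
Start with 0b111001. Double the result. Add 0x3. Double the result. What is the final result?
Convert 0b111001 (binary) → 32 + 16 + 8 + 1 = 57 (decimal)
Start: 57
57 × 2 = 114
Convert 0x3 (hexadecimal) → 3 (decimal)
114 + 3 = 117
117 × 2 = 234
234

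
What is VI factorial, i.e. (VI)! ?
Convert VI (Roman numeral) → 5 + 1 = 6 (decimal)
Compute 6! = 720
720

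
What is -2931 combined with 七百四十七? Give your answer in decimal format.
Convert 七百四十七 (Chinese numeral) → 7×100 + 4×10 + 7 = 747 (decimal)
Compute -2931 + 747 = -2184
-2184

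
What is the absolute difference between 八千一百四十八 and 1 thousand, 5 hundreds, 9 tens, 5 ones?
Convert 八千一百四十八 (Chinese numeral) → 8×1000 + 1×100 + 4×10 + 8 = 8148 (decimal)
Convert 1 thousand, 5 hundreds, 9 tens, 5 ones (place-value notation) → 1×1000 + 5×100 + 9×10 + 5 = 1595 (decimal)
Compute |8148 - 1595| = 6553
6553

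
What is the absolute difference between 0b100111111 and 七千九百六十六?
Convert 0b100111111 (binary) → 256 + 32 + 16 + 8 + 4 + 2 + 1 = 319 (decimal)
Convert 七千九百六十六 (Chinese numeral) → 7×1000 + 9×100 + 6×10 + 6 = 7966 (decimal)
Compute |319 - 7966| = 7647
7647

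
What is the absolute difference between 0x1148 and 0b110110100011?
Convert 0x1148 (hexadecimal) → 1×4096 + 1×256 + 4×16 + 8 = 4424 (decimal)
Convert 0b110110100011 (binary) → 2048 + 1024 + 256 + 128 + 32 + 2 + 1 = 3491 (decimal)
Compute |4424 - 3491| = 933
933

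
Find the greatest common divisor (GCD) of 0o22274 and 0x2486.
Convert 0o22274 (octal) → 2×4096 + 2×512 + 2×64 + 7×8 + 4 = 9404 (decimal)
Convert 0x2486 (hexadecimal) → 2×4096 + 4×256 + 8×16 + 6 = 9350 (decimal)
Compute gcd(9404, 9350) = 2
2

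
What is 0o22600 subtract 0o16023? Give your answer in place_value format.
Convert 0o22600 (octal) → 2×4096 + 2×512 + 6×64 = 9600 (decimal)
Convert 0o16023 (octal) → 1×4096 + 6×512 + 2×8 + 3 = 7187 (decimal)
Compute 9600 - 7187 = 2413
Convert 2413 (decimal) → 2413 = 2×1000 + 4×100 + 1×10 + 3 → 2 thousands, 4 hundreds, 1 ten, 3 ones (place-value notation)
2 thousands, 4 hundreds, 1 ten, 3 ones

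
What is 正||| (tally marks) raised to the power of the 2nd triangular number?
Convert 正||| (tally marks) → 5 + 3 = 8 (decimal)
Convert the 2nd triangular number (triangular index) → 2×3/2 = 3 (decimal)
Compute 8 ^ 3 = 512
512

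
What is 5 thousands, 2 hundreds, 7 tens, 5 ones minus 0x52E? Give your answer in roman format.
Convert 5 thousands, 2 hundreds, 7 tens, 5 ones (place-value notation) → 5×1000 + 2×100 + 7×10 + 5 = 5275 (decimal)
Convert 0x52E (hexadecimal) → 5×256 + 2×16 + 14 = 1326 (decimal)
Compute 5275 - 1326 = 3949
Convert 3949 (decimal) → 3949 = 1000 + 1000 + 1000 + 900 + 40 + 9 → MMMCMXLIX (Roman numeral)
MMMCMXLIX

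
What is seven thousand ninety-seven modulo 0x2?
Convert seven thousand ninety-seven (English words) → 7×1000 + 97 = 7097 (decimal)
Convert 0x2 (hexadecimal) → 2 (decimal)
Compute 7097 mod 2 = 1
1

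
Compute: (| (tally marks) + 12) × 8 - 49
Convert | (tally marks) → 1 (decimal)
Expression in decimal: (1 + 12) × 8 - 49
Parentheses first: 1 + 12 = 13
Multiply: 13 × 8 = 104
Subtract: 104 - 49 = 55
55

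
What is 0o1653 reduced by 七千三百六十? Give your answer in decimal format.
Convert 0o1653 (octal) → 1×512 + 6×64 + 5×8 + 3 = 939 (decimal)
Convert 七千三百六十 (Chinese numeral) → 7×1000 + 3×100 + 6×10 = 7360 (decimal)
Compute 939 - 7360 = -6421
-6421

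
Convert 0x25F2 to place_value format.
Convert 0x25F2 (hexadecimal) → 2×4096 + 5×256 + 15×16 + 2 = 9714 (decimal)
Convert 9714 (decimal) → 9714 = 9×1000 + 7×100 + 1×10 + 4 → 9 thousands, 7 hundreds, 1 ten, 4 ones (place-value notation)
9 thousands, 7 hundreds, 1 ten, 4 ones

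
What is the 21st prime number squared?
The 21st prime number = 73
Compute 73² = 73 × 73 = 5329
5329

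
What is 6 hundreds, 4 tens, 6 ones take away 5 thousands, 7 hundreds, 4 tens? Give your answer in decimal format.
Convert 6 hundreds, 4 tens, 6 ones (place-value notation) → 6×100 + 4×10 + 6 = 646 (decimal)
Convert 5 thousands, 7 hundreds, 4 tens (place-value notation) → 5×1000 + 7×100 + 4×10 = 5740 (decimal)
Compute 646 - 5740 = -5094
-5094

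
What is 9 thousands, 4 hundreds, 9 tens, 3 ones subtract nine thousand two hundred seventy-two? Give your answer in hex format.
Convert 9 thousands, 4 hundreds, 9 tens, 3 ones (place-value notation) → 9×1000 + 4×100 + 9×10 + 3 = 9493 (decimal)
Convert nine thousand two hundred seventy-two (English words) → 9×1000 + 2×100 + 72 = 9272 (decimal)
Compute 9493 - 9272 = 221
Convert 221 (decimal) → 221 = 13×16 + 13 → 0xDD (hexadecimal)
0xDD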